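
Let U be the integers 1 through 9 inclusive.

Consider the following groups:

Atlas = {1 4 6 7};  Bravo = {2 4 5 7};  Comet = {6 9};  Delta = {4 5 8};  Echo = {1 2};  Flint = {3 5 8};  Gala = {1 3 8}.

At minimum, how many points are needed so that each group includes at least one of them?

3

The 3 points {1, 5, 9} hit every group.
The groups Comet, Echo, Flint are pairwise disjoint, so any hitting set needs a separate point for each — at least 3. Hence 3 is optimal.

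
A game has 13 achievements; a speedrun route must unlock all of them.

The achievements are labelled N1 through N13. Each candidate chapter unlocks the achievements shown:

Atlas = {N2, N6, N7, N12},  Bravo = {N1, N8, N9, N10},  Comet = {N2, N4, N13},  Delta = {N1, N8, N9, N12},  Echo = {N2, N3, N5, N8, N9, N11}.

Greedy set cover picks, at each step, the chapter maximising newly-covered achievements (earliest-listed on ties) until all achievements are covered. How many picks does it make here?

4

Greedy: pick Echo (covers 6 new) → pick Atlas (covers 3 new) → pick Bravo (covers 2 new) → pick Comet (covers 2 new). Total picks: 4.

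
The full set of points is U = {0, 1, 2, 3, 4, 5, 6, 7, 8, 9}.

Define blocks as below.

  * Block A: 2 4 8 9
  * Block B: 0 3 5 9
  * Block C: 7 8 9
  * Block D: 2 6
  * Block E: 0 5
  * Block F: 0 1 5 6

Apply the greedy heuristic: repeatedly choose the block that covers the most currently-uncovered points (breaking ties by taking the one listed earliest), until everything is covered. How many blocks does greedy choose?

4

Greedy: pick A (covers 4 new) → pick F (covers 4 new) → pick B (covers 1 new) → pick C (covers 1 new). Total picks: 4.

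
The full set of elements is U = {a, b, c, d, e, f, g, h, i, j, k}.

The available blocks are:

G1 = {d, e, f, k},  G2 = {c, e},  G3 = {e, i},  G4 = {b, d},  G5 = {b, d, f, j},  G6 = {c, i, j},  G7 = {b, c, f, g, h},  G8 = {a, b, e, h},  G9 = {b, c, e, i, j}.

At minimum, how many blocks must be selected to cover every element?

G1 and G6 and G7 and G8 together: G1 ∪ G6 ∪ G7 ∪ G8 = {a, b, c, d, e, f, g, h, i, j, k} — every element is covered.
Only G8 contains a, so G8 is forced; the remaining 7 elements need at least 3 more blocks (each remaining block adds at most 3) — so at least 4 blocks are needed, and 4 is optimal.

4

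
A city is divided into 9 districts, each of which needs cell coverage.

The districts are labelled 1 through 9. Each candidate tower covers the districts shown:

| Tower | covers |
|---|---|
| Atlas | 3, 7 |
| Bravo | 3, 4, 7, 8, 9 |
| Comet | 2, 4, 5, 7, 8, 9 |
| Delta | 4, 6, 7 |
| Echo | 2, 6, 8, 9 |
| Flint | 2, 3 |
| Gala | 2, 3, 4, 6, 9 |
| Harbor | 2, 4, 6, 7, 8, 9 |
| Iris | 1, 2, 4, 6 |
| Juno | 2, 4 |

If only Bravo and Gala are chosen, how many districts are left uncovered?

Union of Bravo, Gala = {2, 3, 4, 6, 7, 8, 9}.
Not covered: 1, 5 — 2 districts.

2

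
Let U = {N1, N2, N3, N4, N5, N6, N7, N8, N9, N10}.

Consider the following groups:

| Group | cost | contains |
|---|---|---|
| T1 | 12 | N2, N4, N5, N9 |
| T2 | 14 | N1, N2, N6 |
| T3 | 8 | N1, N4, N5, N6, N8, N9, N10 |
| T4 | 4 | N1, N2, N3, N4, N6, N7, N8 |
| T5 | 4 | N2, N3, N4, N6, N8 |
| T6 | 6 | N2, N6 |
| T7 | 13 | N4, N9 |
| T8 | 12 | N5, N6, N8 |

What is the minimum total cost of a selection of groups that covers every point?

12

T3, T4 together cover every point (T3 ∪ T4 = {N1, N2, N3, N4, N5, N6, N7, N8, N9, N10}); total cost 8 + 4 = 12.
No covering selection has total cost below 12.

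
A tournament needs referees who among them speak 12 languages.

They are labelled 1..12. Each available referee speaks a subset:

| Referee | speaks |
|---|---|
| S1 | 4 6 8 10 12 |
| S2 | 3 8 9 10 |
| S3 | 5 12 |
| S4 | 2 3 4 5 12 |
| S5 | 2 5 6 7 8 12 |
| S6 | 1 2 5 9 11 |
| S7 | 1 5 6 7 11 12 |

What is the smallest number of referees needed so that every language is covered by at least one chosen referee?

S2 and S4 and S7 together: S2 ∪ S4 ∪ S7 = {1, 2, 3, 4, 5, 6, 7, 8, 9, 10, 11, 12} — every language is covered.
No 2 of the 7 referees cover everything (all 21 combinations miss at least one language), so 3 is optimal.

3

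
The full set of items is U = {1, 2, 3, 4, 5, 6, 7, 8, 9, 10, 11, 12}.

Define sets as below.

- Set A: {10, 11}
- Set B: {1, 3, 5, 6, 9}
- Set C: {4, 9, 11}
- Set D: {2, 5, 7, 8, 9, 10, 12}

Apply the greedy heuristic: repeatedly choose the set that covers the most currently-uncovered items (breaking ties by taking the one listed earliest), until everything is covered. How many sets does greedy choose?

Greedy: pick D (covers 7 new) → pick B (covers 3 new) → pick C (covers 2 new). Total picks: 3.

3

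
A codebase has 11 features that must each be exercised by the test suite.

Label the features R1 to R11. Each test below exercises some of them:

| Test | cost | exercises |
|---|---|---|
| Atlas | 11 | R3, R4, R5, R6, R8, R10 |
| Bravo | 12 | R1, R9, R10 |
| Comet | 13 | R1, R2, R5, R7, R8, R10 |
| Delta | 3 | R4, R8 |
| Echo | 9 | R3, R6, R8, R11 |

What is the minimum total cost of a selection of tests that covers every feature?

37

Bravo, Comet, Delta, Echo together cover every feature (Bravo ∪ Comet ∪ Delta ∪ Echo = {R1, R2, R3, R4, R5, R6, R7, R8, R9, R10, R11}); total cost 12 + 13 + 3 + 9 = 37.
No covering selection has total cost below 37.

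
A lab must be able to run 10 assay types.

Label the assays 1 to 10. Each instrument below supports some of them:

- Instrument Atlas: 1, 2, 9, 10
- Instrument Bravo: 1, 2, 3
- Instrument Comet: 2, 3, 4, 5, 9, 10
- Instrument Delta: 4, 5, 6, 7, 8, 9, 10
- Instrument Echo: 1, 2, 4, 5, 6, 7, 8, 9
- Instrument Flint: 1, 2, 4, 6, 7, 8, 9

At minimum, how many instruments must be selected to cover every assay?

2

Take {Comet, Flint}. Their union is {1, 2, 3, 4, 5, 6, 7, 8, 9, 10}, which is all 10 assays.
No single instrument has all 10 assays (the largest, Echo, has 8), so 2 is optimal.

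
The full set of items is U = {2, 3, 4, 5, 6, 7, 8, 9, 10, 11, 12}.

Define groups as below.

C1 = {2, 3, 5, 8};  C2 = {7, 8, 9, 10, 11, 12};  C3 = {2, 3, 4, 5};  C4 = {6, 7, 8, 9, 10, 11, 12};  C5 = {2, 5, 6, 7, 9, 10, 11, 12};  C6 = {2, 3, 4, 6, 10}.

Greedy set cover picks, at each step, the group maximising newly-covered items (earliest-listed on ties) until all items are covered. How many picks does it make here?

Greedy: pick C5 (covers 8 new) → pick C1 (covers 2 new) → pick C3 (covers 1 new). Total picks: 3.
(The true minimum cover uses only 2 groups, so greedy is not optimal here.)

3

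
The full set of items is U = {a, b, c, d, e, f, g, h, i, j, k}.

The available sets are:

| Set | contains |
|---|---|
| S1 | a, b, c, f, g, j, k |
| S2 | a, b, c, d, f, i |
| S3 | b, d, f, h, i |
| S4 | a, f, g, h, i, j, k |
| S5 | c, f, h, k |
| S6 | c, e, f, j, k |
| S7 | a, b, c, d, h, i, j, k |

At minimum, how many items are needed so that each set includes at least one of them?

The 2 items {f, k} hit every set.
No single item lies in every set, so at least 2 are needed and 2 is optimal.

2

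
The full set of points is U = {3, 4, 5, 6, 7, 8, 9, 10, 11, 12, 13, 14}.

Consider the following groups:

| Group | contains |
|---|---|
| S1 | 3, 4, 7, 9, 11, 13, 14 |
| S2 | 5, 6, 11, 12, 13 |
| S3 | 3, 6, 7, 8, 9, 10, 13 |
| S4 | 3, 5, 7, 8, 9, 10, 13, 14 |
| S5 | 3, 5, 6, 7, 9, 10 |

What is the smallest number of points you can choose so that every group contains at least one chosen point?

Take H = {6, 14}. Each listed group contains at least one of these, so H is a hitting set of size 2.
No single point lies in every group, so at least 2 are needed and 2 is optimal.

2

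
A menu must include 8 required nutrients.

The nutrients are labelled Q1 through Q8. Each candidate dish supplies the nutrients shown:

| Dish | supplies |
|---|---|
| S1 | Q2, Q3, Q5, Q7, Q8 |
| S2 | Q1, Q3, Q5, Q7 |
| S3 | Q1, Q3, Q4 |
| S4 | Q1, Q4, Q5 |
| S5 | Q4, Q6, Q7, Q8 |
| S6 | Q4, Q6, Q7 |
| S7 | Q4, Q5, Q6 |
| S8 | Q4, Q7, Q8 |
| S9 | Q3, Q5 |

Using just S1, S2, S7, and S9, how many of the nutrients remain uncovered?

Union of S1, S2, S7, S9 = {Q1, Q2, Q3, Q4, Q5, Q6, Q7, Q8} — that's every nutrient, so 0 are uncovered.

0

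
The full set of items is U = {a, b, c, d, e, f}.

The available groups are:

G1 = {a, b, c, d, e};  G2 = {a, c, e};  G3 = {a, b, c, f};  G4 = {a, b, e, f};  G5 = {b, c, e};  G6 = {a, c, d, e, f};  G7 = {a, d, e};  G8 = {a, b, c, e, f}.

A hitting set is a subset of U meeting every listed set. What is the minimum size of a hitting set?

2

Take H = {a, e}. Each listed group contains at least one of these, so H is a hitting set of size 2.
No single item lies in every group, so at least 2 are needed and 2 is optimal.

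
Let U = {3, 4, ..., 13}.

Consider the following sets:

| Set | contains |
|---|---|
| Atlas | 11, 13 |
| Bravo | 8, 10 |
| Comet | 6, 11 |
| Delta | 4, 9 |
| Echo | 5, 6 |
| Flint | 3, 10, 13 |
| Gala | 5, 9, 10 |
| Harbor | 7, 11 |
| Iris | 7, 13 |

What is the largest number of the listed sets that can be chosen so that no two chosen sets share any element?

4

Atlas, Bravo, Delta, Echo are pairwise disjoint (Atlas={11,13}; Bravo={8,10}; Delta={4,9}; Echo={5,6}).
Every remaining set overlaps one of these, and no 5 of the listed sets are pairwise disjoint, so 4 is the maximum.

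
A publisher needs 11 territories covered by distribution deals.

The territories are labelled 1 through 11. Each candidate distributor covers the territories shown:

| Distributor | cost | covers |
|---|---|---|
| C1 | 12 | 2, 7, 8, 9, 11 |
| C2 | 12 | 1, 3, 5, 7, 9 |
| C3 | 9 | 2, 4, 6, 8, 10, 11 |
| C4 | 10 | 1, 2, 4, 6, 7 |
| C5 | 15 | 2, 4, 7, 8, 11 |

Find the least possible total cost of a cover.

21

C2, C3 together cover every territory (C2 ∪ C3 = {1, 2, 3, 4, 5, 6, 7, 8, 9, 10, 11}); total cost 12 + 9 = 21.
No covering selection has total cost below 21.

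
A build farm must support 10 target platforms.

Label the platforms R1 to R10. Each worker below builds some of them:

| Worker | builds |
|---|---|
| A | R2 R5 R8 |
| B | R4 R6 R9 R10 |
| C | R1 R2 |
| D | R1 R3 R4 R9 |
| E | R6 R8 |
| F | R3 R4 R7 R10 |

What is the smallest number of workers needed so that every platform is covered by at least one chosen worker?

Take {A, B, C, F}. Their union is {R1, R2, R3, R4, R5, R6, R7, R8, R9, R10}, which is all 10 platforms.
No 3 of the 6 workers cover everything (all 20 combinations miss at least one platform), so 4 is optimal.

4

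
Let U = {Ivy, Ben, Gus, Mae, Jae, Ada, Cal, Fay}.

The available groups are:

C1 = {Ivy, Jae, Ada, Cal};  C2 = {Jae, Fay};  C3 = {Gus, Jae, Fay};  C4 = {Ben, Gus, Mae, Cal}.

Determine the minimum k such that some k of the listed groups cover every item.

C1 and C3 and C4 together: C1 ∪ C3 ∪ C4 = {Ivy, Ben, Gus, Mae, Jae, Ada, Cal, Fay} — every item is covered.
Only C1 contains Ivy, so C1 is forced; the remaining 4 items need at least 2 more groups (each remaining group adds at most 3) — so at least 3 groups are needed, and 3 is optimal.

3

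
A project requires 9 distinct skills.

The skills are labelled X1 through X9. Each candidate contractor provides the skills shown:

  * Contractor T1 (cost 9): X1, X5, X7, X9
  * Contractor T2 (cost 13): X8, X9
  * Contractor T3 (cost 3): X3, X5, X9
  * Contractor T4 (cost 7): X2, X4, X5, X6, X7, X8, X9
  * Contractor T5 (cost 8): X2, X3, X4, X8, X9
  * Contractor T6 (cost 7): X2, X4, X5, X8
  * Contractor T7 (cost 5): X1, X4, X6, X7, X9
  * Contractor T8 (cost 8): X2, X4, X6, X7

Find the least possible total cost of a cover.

T3, T4, T7 together cover every skill (T3 ∪ T4 ∪ T7 = {X1, X2, X3, X4, X5, X6, X7, X8, X9}); total cost 3 + 7 + 5 = 15.
No covering selection has total cost below 15.

15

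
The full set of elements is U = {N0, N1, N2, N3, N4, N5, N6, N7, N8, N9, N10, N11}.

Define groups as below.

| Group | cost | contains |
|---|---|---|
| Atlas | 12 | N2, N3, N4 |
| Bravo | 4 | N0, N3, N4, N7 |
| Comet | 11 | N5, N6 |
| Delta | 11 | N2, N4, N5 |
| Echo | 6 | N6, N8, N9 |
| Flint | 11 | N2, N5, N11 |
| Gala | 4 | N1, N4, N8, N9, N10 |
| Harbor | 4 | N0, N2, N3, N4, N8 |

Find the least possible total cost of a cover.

25

Bravo, Echo, Flint, Gala together cover every element (Bravo ∪ Echo ∪ Flint ∪ Gala = {N0, N1, N2, N3, N4, N5, N6, N7, N8, N9, N10, N11}); total cost 4 + 6 + 11 + 4 = 25.
No covering selection has total cost below 25.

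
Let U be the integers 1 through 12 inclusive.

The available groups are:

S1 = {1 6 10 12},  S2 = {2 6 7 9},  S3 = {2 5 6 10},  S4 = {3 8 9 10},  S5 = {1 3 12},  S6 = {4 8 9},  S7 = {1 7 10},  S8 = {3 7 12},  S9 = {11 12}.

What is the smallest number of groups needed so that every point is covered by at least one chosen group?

Take {S3, S5, S6, S7, S9}. Their union is {1, 2, 3, 4, 5, 6, 7, 8, 9, 10, 11, 12}, which is all 12 points.
No 4 of the 9 groups cover everything (all 126 combinations miss at least one point), so 5 is optimal.

5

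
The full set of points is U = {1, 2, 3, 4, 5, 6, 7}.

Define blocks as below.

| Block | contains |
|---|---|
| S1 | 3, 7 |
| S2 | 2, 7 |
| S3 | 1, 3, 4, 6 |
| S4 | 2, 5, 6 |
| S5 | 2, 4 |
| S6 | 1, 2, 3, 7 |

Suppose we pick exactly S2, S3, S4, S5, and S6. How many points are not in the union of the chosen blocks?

0

Union of S2, S3, S4, S5, S6 = {1, 2, 3, 4, 5, 6, 7} — that's every point, so 0 are uncovered.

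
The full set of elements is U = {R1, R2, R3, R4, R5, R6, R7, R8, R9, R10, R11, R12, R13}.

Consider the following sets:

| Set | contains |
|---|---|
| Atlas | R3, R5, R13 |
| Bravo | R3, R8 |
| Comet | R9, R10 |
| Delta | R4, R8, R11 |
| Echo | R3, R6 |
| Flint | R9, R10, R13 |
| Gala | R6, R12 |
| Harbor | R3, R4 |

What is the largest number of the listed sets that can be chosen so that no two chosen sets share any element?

Atlas, Comet, Delta, Gala are pairwise disjoint (Atlas={R3,R5,R13}; Comet={R9,R10}; Delta={R4,R8,R11}; Gala={R6,R12}).
Every remaining set overlaps one of these, and no 5 of the listed sets are pairwise disjoint, so 4 is the maximum.

4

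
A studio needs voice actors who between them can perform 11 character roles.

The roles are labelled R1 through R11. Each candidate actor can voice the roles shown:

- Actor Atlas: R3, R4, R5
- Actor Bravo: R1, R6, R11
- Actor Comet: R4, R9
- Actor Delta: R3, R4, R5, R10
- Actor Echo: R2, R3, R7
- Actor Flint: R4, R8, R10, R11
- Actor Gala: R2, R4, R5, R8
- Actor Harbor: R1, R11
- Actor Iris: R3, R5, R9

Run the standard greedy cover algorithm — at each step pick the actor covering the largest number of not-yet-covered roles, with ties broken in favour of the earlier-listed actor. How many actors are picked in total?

5

Greedy: pick Delta (covers 4 new) → pick Bravo (covers 3 new) → pick Echo (covers 2 new) → pick Comet (covers 1 new) → pick Flint (covers 1 new). Total picks: 5.
(The true minimum cover uses only 4 actors, so greedy is not optimal here.)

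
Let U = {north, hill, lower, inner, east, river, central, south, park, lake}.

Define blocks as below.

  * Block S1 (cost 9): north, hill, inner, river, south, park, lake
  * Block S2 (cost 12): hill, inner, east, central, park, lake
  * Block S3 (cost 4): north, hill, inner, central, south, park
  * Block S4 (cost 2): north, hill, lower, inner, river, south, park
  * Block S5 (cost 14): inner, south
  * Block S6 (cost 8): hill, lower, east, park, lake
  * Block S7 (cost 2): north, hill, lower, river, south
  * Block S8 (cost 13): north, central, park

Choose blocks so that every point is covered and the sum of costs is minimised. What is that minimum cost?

14

S2, S4 together cover every point (S2 ∪ S4 = {north, hill, lower, inner, east, river, central, south, park, lake}); total cost 12 + 2 = 14.
No covering selection has total cost below 14.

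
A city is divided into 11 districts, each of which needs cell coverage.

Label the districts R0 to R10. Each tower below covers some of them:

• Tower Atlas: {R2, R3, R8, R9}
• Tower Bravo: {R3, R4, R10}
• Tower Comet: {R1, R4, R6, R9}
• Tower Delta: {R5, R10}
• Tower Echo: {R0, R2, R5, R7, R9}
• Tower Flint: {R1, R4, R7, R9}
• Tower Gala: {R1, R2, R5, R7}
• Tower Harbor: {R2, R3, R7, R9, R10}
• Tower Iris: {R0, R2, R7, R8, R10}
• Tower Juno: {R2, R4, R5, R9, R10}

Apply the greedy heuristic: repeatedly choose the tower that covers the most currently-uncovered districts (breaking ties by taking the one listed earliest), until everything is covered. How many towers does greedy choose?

4

Greedy: pick Echo (covers 5 new) → pick Bravo (covers 3 new) → pick Comet (covers 2 new) → pick Atlas (covers 1 new). Total picks: 4.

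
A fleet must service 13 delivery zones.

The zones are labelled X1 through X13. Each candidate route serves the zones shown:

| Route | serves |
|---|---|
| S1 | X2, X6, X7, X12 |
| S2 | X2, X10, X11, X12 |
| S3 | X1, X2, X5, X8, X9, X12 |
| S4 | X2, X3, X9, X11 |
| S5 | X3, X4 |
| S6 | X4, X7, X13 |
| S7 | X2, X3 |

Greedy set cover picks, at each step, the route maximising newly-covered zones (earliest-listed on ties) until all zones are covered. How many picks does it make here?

5

Greedy: pick S3 (covers 6 new) → pick S6 (covers 3 new) → pick S2 (covers 2 new) → pick S1 (covers 1 new) → pick S4 (covers 1 new). Total picks: 5.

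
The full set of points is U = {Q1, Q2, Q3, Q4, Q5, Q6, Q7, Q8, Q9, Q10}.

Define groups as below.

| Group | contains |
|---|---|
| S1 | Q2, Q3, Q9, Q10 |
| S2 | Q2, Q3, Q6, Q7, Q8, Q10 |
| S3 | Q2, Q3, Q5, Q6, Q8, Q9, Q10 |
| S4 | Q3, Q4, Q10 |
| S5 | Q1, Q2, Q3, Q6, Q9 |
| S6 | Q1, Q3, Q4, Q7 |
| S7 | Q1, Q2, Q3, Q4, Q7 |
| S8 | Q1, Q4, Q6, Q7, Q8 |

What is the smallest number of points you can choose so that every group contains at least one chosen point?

2

Take H = {Q1, Q10}. Each listed group contains at least one of these, so H is a hitting set of size 2.
The groups S1, S8 are pairwise disjoint, so any hitting set needs a separate point for each — at least 2. Hence 2 is optimal.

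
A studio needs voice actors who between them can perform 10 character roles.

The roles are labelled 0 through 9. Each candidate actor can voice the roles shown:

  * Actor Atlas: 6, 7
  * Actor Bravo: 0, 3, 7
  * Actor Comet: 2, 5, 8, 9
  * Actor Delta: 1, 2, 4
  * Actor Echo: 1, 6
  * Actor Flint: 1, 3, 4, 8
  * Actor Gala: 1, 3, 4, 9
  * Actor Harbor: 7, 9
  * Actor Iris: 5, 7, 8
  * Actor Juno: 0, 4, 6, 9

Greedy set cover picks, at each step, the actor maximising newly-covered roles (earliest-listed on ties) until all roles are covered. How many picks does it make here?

4

Greedy: pick Comet (covers 4 new) → pick Bravo (covers 3 new) → pick Delta (covers 2 new) → pick Atlas (covers 1 new). Total picks: 4.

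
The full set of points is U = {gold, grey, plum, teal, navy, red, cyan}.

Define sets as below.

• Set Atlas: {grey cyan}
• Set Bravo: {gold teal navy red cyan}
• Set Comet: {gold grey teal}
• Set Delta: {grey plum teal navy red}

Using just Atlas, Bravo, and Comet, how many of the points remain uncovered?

1

Union of Atlas, Bravo, Comet = {gold, grey, teal, navy, red, cyan}.
Not covered: plum — 1 point.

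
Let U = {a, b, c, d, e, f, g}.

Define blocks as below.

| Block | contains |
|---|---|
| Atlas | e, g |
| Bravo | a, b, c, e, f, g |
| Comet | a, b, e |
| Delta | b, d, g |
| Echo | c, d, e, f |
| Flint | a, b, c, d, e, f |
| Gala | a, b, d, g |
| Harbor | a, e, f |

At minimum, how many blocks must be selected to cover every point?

Take {Bravo, Delta}. Their union is {a, b, c, d, e, f, g}, which is all 7 points.
No single block has all 7 points (the largest, Bravo, has 6), so 2 is optimal.

2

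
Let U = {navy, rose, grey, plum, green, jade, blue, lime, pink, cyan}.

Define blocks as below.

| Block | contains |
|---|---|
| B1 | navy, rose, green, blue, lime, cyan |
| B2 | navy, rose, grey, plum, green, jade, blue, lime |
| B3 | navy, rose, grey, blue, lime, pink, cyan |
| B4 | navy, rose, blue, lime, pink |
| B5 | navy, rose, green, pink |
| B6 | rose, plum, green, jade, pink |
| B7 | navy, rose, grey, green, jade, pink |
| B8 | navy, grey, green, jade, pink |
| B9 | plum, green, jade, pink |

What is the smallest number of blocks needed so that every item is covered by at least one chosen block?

2

B3 and B9 together: B3 ∪ B9 = {navy, rose, grey, plum, green, jade, blue, lime, pink, cyan} — every item is covered.
No single block has all 10 items (the largest, B2, has 8), so 2 is optimal.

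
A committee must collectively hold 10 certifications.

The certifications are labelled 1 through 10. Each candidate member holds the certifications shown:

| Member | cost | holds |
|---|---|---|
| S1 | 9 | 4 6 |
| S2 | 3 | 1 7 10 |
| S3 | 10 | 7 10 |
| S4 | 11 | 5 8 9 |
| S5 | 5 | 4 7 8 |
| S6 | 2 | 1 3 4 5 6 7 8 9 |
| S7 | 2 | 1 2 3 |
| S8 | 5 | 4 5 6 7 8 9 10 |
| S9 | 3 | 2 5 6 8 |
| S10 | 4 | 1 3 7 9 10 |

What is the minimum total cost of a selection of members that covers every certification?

7

S2, S6, S7 together cover every certification (S2 ∪ S6 ∪ S7 = {1, 2, 3, 4, 5, 6, 7, 8, 9, 10}); total cost 3 + 2 + 2 = 7.
No covering selection has total cost below 7.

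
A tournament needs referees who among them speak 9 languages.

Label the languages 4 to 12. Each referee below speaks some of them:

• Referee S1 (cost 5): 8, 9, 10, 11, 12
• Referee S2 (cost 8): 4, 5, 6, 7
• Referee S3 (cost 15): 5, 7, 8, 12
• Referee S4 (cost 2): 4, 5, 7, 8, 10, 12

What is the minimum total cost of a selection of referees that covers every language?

S1, S2 together cover every language (S1 ∪ S2 = {4, 5, 6, 7, 8, 9, 10, 11, 12}); total cost 5 + 8 = 13.
The greedy pick S4, S1, S2 costs 15; no covering selection beats 13.

13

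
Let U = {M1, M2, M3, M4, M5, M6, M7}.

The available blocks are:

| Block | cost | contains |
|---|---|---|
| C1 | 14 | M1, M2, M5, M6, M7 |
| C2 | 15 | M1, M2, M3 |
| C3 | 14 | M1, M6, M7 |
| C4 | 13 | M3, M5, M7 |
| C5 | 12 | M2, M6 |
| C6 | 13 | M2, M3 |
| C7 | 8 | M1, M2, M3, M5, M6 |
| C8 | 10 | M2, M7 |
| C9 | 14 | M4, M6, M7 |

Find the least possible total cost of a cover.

C7, C9 together cover every point (C7 ∪ C9 = {M1, M2, M3, M4, M5, M6, M7}); total cost 8 + 14 = 22.
No covering selection has total cost below 22.

22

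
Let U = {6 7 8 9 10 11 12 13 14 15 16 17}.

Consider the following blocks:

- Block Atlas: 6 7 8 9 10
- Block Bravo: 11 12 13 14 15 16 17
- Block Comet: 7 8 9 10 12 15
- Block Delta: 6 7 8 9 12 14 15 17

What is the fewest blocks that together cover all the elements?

2

Take {Atlas, Bravo}. Their union is {6, 7, 8, 9, 10, 11, 12, 13, 14, 15, 16, 17}, which is all 12 elements.
No single block has all 12 elements (the largest, Delta, has 8), so 2 is optimal.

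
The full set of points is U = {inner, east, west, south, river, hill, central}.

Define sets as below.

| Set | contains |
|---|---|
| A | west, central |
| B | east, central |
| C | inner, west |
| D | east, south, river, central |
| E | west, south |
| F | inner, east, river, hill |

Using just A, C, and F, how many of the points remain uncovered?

Union of A, C, F = {inner, east, west, river, hill, central}.
Not covered: south — 1 point.

1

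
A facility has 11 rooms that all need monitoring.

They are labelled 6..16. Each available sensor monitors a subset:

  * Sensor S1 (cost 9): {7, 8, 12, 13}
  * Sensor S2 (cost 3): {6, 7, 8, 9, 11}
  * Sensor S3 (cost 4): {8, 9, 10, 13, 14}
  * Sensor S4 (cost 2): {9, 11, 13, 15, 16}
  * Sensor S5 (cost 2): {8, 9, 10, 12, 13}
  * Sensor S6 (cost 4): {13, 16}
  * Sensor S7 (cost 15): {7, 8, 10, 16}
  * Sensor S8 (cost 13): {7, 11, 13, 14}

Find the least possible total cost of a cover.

11

S2, S3, S4, S5 together cover every room (S2 ∪ S3 ∪ S4 ∪ S5 = {6, 7, 8, 9, 10, 11, 12, 13, 14, 15, 16}); total cost 3 + 4 + 2 + 2 = 11.
No covering selection has total cost below 11.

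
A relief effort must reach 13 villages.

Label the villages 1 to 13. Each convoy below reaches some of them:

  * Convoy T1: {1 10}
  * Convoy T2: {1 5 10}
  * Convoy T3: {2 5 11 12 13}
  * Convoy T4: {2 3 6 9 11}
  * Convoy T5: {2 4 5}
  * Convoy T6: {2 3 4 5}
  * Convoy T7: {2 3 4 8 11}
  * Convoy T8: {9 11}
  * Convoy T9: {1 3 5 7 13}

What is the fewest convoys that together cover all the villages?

T1 and T3 and T4 and T7 and T9 together: T1 ∪ T3 ∪ T4 ∪ T7 ∪ T9 = {1, 2, 3, 4, 5, 6, 7, 8, 9, 10, 11, 12, 13} — every village is covered.
No 4 of the 9 convoys cover everything (all 126 combinations miss at least one village), so 5 is optimal.

5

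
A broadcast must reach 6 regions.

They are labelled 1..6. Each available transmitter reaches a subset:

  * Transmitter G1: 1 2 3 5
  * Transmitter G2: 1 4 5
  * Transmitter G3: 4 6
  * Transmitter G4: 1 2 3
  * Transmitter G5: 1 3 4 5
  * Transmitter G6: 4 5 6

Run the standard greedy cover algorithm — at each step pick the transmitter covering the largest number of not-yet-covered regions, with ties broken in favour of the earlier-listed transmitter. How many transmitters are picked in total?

Greedy: pick G1 (covers 4 new) → pick G3 (covers 2 new). Total picks: 2.

2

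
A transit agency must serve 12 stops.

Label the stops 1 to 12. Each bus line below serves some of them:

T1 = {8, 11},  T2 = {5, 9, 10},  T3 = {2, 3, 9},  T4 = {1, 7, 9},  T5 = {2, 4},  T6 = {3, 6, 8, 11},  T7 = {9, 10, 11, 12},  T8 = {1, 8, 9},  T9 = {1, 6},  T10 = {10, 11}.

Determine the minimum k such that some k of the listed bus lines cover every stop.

5

T2 and T4 and T5 and T6 and T7 together: T2 ∪ T4 ∪ T5 ∪ T6 ∪ T7 = {1, 2, 3, 4, 5, 6, 7, 8, 9, 10, 11, 12} — every stop is covered.
No 4 of the 10 bus lines cover everything (all 210 combinations miss at least one stop), so 5 is optimal.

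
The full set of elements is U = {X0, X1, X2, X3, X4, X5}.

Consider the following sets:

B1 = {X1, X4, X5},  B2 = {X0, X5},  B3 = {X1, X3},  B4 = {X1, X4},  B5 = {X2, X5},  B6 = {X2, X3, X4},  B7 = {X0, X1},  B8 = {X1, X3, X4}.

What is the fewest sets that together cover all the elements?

3

B1, B2, and B6 cover everything between them: the union {X0, X1, X2, X3, X4, X5} is all of U.
No 2 of the 8 sets cover everything (all 28 combinations miss at least one element), so 3 is optimal.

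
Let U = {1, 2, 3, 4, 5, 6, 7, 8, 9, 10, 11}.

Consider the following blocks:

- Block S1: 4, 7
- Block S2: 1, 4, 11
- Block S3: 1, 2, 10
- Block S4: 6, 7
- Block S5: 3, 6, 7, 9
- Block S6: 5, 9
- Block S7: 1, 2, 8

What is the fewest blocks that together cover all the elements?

S2, S3, S5, S6, and S7 cover everything between them: the union {1, 2, 3, 4, 5, 6, 7, 8, 9, 10, 11} is all of U.
No 4 of the 7 blocks cover everything (all 35 combinations miss at least one element), so 5 is optimal.

5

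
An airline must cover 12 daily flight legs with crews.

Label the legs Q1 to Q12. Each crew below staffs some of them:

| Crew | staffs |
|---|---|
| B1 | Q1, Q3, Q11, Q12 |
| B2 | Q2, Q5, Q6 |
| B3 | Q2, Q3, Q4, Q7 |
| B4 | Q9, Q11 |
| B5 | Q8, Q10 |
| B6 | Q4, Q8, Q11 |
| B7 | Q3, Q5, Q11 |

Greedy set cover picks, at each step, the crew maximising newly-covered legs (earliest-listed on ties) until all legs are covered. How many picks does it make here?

5

Greedy: pick B1 (covers 4 new) → pick B2 (covers 3 new) → pick B3 (covers 2 new) → pick B5 (covers 2 new) → pick B4 (covers 1 new). Total picks: 5.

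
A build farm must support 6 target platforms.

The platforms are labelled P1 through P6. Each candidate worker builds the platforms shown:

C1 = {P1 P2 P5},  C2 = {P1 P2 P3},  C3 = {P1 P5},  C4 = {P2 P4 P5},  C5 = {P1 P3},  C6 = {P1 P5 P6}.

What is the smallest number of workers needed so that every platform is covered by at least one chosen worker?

3

Take {C4, C5, C6}. Their union is {P1, P2, P3, P4, P5, P6}, which is all 6 platforms.
Only C4 contains P4, so C4 is forced; the remaining 3 platforms need at least 2 more workers (each remaining worker adds at most 2) — so at least 3 workers are needed, and 3 is optimal.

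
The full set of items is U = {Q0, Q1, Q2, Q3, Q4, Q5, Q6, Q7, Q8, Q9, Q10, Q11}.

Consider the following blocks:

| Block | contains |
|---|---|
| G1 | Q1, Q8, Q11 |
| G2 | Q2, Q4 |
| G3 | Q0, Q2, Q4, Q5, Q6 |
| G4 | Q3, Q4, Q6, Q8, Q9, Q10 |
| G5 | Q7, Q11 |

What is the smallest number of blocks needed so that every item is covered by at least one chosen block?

G1 and G3 and G4 and G5 together: G1 ∪ G3 ∪ G4 ∪ G5 = {Q0, Q1, Q2, Q3, Q4, Q5, Q6, Q7, Q8, Q9, Q10, Q11} — every item is covered.
No 3 of the 5 blocks cover everything (all 10 combinations miss at least one item), so 4 is optimal.

4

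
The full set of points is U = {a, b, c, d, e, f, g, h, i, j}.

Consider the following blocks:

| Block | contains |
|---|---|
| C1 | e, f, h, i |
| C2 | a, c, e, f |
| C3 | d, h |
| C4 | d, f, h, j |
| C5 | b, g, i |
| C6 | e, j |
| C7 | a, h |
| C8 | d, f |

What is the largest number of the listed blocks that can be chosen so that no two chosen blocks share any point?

C5, C6, C7, C8 are pairwise disjoint (C5={b,g,i}; C6={e,j}; C7={a,h}; C8={d,f}).
Every remaining block overlaps one of these, and no 5 of the listed blocks are pairwise disjoint, so 4 is the maximum.

4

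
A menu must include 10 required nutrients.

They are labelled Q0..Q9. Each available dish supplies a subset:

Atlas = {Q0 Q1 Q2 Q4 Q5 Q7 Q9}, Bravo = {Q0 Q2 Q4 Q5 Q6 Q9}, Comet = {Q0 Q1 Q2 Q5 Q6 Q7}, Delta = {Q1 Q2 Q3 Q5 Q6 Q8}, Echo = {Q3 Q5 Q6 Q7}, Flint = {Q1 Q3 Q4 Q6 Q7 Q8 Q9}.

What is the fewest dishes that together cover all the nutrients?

2

Take {Bravo, Flint}. Their union is {Q0, Q1, Q2, Q3, Q4, Q5, Q6, Q7, Q8, Q9}, which is all 10 nutrients.
No single dish has all 10 nutrients (the largest, Atlas, has 7), so 2 is optimal.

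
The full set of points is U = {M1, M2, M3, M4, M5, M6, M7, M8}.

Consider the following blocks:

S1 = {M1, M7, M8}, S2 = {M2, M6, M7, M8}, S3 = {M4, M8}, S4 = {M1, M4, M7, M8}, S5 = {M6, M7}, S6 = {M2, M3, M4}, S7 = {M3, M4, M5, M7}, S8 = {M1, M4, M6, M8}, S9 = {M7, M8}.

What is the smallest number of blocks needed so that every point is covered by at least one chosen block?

3

Take {S6, S7, S8}. Their union is {M1, M2, M3, M4, M5, M6, M7, M8}, which is all 8 points.
Only S7 contains M5, so S7 is forced; the remaining 4 points need at least 2 more blocks (each remaining block adds at most 3) — so at least 3 blocks are needed, and 3 is optimal.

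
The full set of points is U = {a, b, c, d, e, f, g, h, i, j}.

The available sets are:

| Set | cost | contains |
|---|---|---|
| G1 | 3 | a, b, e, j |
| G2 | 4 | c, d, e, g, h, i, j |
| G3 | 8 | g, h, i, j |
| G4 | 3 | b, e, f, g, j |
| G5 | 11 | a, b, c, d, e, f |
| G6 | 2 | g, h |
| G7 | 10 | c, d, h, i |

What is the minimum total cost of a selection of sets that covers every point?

10

G1, G2, G4 together cover every point (G1 ∪ G2 ∪ G4 = {a, b, c, d, e, f, g, h, i, j}); total cost 3 + 4 + 3 = 10.
No covering selection has total cost below 10.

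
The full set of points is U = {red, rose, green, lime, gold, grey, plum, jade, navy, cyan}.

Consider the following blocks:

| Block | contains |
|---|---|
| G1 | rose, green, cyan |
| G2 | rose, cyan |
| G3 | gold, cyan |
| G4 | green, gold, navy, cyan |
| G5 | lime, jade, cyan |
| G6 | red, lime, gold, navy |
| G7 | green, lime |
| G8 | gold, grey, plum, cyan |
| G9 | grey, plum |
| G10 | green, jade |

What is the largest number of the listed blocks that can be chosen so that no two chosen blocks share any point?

4

G2, G6, G9, G10 are pairwise disjoint (G2={rose,cyan}; G6={red,lime,gold,navy}; G9={grey,plum}; G10={green,jade}).
Every remaining block overlaps one of these, and no 5 of the listed blocks are pairwise disjoint, so 4 is the maximum.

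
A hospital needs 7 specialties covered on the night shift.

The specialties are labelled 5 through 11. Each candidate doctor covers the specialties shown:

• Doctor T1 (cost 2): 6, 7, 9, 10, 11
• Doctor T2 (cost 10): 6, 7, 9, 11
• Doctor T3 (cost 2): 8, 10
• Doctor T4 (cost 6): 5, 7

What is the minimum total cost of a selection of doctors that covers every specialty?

T1, T3, T4 together cover every specialty (T1 ∪ T3 ∪ T4 = {5, 6, 7, 8, 9, 10, 11}); total cost 2 + 2 + 6 = 10.
No covering selection has total cost below 10.

10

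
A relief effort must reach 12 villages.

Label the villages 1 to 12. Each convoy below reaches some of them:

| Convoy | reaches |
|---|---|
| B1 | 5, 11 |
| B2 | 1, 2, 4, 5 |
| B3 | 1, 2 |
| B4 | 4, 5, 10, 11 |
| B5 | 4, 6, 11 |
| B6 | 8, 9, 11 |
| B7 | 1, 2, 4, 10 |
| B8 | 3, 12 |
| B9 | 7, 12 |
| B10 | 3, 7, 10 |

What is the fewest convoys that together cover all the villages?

B2 and B5 and B6 and B9 and B10 together: B2 ∪ B5 ∪ B6 ∪ B9 ∪ B10 = {1, 2, 3, 4, 5, 6, 7, 8, 9, 10, 11, 12} — every village is covered.
No 4 of the 10 convoys cover everything (all 210 combinations miss at least one village), so 5 is optimal.

5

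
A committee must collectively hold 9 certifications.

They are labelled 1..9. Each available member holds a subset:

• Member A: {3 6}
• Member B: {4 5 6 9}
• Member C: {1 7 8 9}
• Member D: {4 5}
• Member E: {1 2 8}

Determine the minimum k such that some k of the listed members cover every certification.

4

Take {A, B, C, E}. Their union is {1, 2, 3, 4, 5, 6, 7, 8, 9}, which is all 9 certifications.
No 3 of the 5 members cover everything (all 10 combinations miss at least one certification), so 4 is optimal.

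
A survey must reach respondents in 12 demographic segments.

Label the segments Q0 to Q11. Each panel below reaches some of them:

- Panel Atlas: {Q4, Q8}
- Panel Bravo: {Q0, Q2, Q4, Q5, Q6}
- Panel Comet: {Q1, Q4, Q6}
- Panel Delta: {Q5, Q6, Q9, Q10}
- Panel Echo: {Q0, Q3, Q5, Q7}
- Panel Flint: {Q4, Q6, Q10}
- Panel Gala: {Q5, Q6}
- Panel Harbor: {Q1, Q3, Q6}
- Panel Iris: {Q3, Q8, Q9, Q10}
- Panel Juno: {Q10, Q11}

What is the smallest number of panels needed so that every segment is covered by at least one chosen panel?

5

Take {Bravo, Comet, Echo, Iris, Juno}. Their union is {Q0, Q1, Q2, Q3, Q4, Q5, Q6, Q7, Q8, Q9, Q10, Q11}, which is all 12 segments.
No 4 of the 10 panels cover everything (all 210 combinations miss at least one segment), so 5 is optimal.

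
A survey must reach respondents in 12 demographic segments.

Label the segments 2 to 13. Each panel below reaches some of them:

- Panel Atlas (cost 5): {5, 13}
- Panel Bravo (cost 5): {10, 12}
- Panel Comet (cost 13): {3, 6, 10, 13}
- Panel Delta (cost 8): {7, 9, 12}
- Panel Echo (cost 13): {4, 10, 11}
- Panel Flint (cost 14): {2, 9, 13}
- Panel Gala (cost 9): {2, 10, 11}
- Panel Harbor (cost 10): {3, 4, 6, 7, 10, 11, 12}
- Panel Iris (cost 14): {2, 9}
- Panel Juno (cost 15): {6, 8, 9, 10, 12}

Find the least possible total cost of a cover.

39

Atlas, Gala, Harbor, Juno together cover every segment (Atlas ∪ Gala ∪ Harbor ∪ Juno = {2, 3, 4, 5, 6, 7, 8, 9, 10, 11, 12, 13}); total cost 5 + 9 + 10 + 15 = 39.
The greedy pick Harbor, Atlas, Flint, Juno costs 44; no covering selection beats 39.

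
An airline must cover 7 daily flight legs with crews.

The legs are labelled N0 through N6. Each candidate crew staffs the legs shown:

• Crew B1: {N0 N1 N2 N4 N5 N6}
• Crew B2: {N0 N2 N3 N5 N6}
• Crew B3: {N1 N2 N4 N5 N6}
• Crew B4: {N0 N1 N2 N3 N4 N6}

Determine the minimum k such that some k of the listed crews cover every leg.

Take {B1, B2}. Their union is {N0, N1, N2, N3, N4, N5, N6}, which is all 7 legs.
No single crew has all 7 legs (the largest, B1, has 6), so 2 is optimal.

2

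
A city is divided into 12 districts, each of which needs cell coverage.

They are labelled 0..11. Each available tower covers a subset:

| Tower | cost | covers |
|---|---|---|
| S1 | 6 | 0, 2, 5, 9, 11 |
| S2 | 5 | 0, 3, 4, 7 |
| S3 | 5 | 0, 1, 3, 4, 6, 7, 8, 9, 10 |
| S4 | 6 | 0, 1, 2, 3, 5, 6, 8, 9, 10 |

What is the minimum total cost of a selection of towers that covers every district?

S1, S3 together cover every district (S1 ∪ S3 = {0, 1, 2, 3, 4, 5, 6, 7, 8, 9, 10, 11}); total cost 6 + 5 = 11.
No covering selection has total cost below 11.

11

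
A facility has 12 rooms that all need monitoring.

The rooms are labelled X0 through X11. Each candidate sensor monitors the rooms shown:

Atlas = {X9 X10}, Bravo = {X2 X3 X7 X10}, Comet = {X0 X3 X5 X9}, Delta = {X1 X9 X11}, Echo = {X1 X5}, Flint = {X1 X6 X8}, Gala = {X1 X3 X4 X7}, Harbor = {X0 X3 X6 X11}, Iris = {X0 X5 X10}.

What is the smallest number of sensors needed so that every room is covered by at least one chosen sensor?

Bravo and Delta and Flint and Gala and Iris together: Bravo ∪ Delta ∪ Flint ∪ Gala ∪ Iris = {X0, X1, X2, X3, X4, X5, X6, X7, X8, X9, X10, X11} — every room is covered.
No 4 of the 9 sensors cover everything (all 126 combinations miss at least one room), so 5 is optimal.

5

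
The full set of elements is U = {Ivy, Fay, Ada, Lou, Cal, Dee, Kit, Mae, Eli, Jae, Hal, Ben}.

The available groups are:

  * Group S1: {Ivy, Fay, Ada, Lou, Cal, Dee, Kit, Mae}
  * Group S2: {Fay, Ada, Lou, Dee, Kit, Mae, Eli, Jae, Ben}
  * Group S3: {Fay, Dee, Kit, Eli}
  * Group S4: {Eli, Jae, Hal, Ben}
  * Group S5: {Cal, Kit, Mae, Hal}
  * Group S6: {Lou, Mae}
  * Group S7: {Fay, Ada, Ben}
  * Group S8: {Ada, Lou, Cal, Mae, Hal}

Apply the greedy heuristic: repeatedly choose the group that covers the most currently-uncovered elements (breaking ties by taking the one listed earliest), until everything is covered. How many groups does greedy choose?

Greedy: pick S2 (covers 9 new) → pick S1 (covers 2 new) → pick S4 (covers 1 new). Total picks: 3.
(The true minimum cover uses only 2 groups, so greedy is not optimal here.)

3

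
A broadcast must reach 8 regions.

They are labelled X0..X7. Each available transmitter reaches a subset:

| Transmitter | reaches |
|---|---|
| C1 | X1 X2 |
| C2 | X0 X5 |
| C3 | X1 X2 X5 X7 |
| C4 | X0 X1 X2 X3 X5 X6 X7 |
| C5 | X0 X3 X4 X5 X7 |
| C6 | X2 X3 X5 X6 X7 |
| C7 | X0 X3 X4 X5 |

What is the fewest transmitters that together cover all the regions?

Take {C4, C5}. Their union is {X0, X1, X2, X3, X4, X5, X6, X7}, which is all 8 regions.
No single transmitter has all 8 regions (the largest, C4, has 7), so 2 is optimal.

2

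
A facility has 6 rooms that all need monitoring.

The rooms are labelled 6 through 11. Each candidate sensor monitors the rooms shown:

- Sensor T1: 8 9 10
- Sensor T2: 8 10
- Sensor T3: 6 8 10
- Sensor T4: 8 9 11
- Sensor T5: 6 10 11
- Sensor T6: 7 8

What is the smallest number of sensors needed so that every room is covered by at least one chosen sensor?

Take {T4, T5, T6}. Their union is {6, 7, 8, 9, 10, 11}, which is all 6 rooms.
Only T6 contains 7, so T6 is forced; the remaining 4 rooms need at least 2 more sensors (each remaining sensor adds at most 3) — so at least 3 sensors are needed, and 3 is optimal.

3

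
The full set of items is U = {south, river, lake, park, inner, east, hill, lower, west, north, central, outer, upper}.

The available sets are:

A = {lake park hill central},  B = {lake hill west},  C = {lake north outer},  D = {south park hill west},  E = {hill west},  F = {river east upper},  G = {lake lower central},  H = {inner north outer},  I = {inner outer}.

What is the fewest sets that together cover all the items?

4

Take {D, F, G, H}. Their union is {south, river, lake, park, inner, east, hill, lower, west, north, central, outer, upper}, which is all 13 items.
Each set has at most 4 items, and 3·4 = 12 < 13 — so at least 4 sets are needed, and 4 is optimal.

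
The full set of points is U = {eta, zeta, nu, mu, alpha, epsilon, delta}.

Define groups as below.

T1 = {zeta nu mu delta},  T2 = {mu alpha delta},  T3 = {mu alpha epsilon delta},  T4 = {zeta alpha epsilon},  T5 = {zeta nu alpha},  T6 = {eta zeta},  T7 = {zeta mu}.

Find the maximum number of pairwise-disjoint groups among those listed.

T3, T6 are pairwise disjoint (T3={mu,alpha,epsilon,delta}; T6={eta,zeta}).
Every remaining group overlaps one of these, and no 3 of the listed groups are pairwise disjoint, so 2 is the maximum.

2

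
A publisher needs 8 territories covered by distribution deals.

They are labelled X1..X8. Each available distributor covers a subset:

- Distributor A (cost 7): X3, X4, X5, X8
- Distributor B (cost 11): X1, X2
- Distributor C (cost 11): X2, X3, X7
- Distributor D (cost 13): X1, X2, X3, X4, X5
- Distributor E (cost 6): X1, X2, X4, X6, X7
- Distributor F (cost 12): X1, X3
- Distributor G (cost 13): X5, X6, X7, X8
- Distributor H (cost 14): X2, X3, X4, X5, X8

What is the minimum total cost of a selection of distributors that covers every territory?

13

A, E together cover every territory (A ∪ E = {X1, X2, X3, X4, X5, X6, X7, X8}); total cost 7 + 6 = 13.
No covering selection has total cost below 13.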